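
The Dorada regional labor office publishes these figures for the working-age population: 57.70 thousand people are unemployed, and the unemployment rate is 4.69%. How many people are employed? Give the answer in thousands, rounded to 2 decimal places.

Labor force = U / u = 57.70 / 0.0469 ≈ 1,230.28 thousand.
Employed = labor force − unemployed = 1,230.28 − 57.70 = 1,172.58 thousand.

About 1,172.58 thousand are employed.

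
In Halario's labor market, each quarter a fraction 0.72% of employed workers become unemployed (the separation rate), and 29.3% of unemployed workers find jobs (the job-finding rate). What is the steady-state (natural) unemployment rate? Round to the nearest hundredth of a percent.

At steady state the flows balance: s·E = f·U, so U/(E+U) = s/(s+f).
u* = 0.72 / (0.72 + 29.3) = 0.72 / 30.02 = 2.40%.

Steady-state unemployment rate ≈ 2.40%.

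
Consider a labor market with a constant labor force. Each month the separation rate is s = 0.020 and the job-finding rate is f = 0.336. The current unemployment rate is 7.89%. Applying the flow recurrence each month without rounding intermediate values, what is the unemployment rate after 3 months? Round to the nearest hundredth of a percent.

With a fixed labor force, u_{t+1} = u_t + s·(1−u_t) − f·u_t = u_t·(1−s−f) + s.
Here 1−s−f = 0.644 and s = 0.020.
u_1 = 0.078900 × 0.644 + 0.020 = 0.070812.
u_2 = 0.070812 × 0.644 + 0.020 = 0.065603.
u_3 = 0.065603 × 0.644 + 0.020 = 0.062248.

Unemployment rate after three months ≈ 6.22%.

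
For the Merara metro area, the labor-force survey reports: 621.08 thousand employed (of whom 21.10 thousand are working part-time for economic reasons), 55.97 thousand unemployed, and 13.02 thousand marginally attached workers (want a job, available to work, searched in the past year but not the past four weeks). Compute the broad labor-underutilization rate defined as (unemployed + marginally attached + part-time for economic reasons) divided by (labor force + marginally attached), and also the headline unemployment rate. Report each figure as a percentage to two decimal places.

Labor force = 621.08 + 55.97 = 677.05 thousand.
Numerator = 55.97 + 13.02 + 21.10 = 90.09 thousand.
Denominator = 677.05 + 13.02 = 690.07 thousand.
Broad rate = 90.09 / 690.07 = 13.06%.
Headline unemployment rate = 55.97 / 677.05 = 8.27%.

Broad underutilization rate ≈ 13.06%; headline unemployment rate ≈ 8.27%.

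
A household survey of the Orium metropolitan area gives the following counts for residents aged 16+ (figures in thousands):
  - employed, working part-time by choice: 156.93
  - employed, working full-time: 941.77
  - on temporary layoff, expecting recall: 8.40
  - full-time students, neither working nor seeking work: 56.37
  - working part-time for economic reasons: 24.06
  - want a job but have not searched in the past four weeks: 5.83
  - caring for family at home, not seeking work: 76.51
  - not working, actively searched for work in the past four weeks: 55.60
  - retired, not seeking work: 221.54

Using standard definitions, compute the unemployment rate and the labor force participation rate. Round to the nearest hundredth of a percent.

Employed = 156.93 + 941.77 + 24.06 = 1,122.76 thousand (anyone who worked, including part-time for economic reasons, counts as employed).
Unemployed = 8.40 + 55.60 = 64.00 thousand (jobless and actively searching, or on temporary layoff).
Labor force = 1,122.76 + 64.00 = 1,186.76 thousand.
Not in labor force = 56.37 + 5.83 + 76.51 + 221.54 = 360.25 thousand (those not working and not actively searching are outside the labor force — including those who want a job but have given up searching).
Civilian working-age population = 1,186.76 + 360.25 = 1,547.01 thousand.
Unemployment rate = 64.00 / 1,186.76 = 5.39%.
Labor force participation rate = 1,186.76 / 1,547.01 = 76.71%.

Unemployment rate ≈ 5.39%; labor force participation rate ≈ 76.71%.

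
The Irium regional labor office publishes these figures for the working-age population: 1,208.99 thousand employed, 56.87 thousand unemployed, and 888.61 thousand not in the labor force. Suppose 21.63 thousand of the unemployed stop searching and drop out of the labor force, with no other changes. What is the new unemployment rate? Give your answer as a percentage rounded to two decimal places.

Initially, labor force = 1,208.99 + 56.87 = 1,265.86 thousand, so u = 56.87/1,265.86 = 4.49%.
After the change, unemployed and labor force both fall by 21.63 → E = 1,208.99, U = 35.24, labor force = 1,244.23 thousand.
New unemployment rate = 35.24 / 1,244.23 = 2.83%.

New unemployment rate ≈ 2.83%.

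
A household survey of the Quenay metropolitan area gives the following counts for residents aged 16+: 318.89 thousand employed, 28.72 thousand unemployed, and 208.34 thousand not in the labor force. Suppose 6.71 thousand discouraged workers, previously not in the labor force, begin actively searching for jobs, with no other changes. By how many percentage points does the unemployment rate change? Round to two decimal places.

Initially, labor force = 318.89 + 28.72 = 347.61 thousand, so u = 28.72/347.61 = 8.26%.
After the change, unemployed and labor force both rise by 6.71 → E = 318.89, U = 35.43, labor force = 354.32 thousand.
New unemployment rate = 35.43 / 354.32 = 10.00%.
Change = 10.00% − 8.26% = +1.74 percentage points.

The unemployment rate changes by +1.74 percentage points.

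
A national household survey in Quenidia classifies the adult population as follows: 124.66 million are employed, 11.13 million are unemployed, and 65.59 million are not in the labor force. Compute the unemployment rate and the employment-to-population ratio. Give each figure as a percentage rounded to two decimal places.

Unemployment rate ≈ 8.20%; employment-population ratio ≈ 61.90%.

Labor force = employed + unemployed = 124.66 + 11.13 = 135.79 million.
Working-age population = 135.79 + 65.59 = 201.38 million.
Unemployment rate = 11.13 / 135.79 = 8.20%.
Employment-population ratio = 124.66 / 201.38 = 61.90%.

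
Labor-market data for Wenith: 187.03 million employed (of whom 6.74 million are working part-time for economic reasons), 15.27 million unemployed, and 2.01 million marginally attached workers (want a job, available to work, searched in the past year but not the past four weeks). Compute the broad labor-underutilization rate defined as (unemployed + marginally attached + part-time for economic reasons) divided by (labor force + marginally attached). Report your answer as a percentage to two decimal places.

Broad underutilization rate ≈ 11.76%.

Labor force = 187.03 + 15.27 = 202.30 million.
Numerator = 15.27 + 2.01 + 6.74 = 24.02 million.
Denominator = 202.30 + 2.01 = 204.31 million.
Broad rate = 24.02 / 204.31 = 11.76%.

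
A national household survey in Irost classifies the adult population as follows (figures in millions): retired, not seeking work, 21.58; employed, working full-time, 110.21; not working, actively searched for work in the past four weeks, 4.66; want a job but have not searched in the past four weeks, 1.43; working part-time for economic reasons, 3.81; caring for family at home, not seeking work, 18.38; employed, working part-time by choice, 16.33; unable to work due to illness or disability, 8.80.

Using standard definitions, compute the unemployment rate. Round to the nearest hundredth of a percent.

Employed = 110.21 + 3.81 + 16.33 = 130.35 million (anyone who worked, including part-time for economic reasons, counts as employed).
Unemployed = 4.66 million.
Labor force = 130.35 + 4.66 = 135.01 million.
Unemployment rate = 4.66 / 135.01 = 3.45%.

Unemployment rate ≈ 3.45%.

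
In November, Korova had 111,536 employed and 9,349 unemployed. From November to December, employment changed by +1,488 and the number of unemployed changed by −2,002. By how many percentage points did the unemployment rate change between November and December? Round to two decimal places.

November: labor force = 111,536 + 9,349 = 120,885; u = 9,349/120,885 = 7.73%.
December: labor force = 113,024 + 7,347 = 120,371; u = 7,347/120,371 = 6.10%.
Change = 6.10% − 7.73% = −1.63 pp.

The unemployment rate changed by −1.63 percentage points.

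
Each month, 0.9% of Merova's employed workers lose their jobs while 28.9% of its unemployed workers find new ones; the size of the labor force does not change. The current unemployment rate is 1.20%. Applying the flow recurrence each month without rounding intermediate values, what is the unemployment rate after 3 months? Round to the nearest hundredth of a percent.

Unemployment rate after three months ≈ 2.39%.

With a fixed labor force, u_{t+1} = u_t + s·(1−u_t) − f·u_t = u_t·(1−s−f) + s.
Here 1−s−f = 0.702 and s = 0.009.
u_1 = 0.012000 × 0.702 + 0.009 = 0.017424.
u_2 = 0.017424 × 0.702 + 0.009 = 0.021232.
u_3 = 0.021232 × 0.702 + 0.009 = 0.023905.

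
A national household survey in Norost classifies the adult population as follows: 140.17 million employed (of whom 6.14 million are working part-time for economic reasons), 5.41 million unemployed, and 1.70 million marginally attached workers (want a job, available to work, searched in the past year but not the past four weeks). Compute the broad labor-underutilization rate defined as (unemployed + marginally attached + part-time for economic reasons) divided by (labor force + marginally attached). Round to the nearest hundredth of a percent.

Broad underutilization rate ≈ 9.00%.

Labor force = 140.17 + 5.41 = 145.58 million.
Numerator = 5.41 + 1.70 + 6.14 = 13.25 million.
Denominator = 145.58 + 1.70 = 147.28 million.
Broad rate = 13.25 / 147.28 = 9.00%.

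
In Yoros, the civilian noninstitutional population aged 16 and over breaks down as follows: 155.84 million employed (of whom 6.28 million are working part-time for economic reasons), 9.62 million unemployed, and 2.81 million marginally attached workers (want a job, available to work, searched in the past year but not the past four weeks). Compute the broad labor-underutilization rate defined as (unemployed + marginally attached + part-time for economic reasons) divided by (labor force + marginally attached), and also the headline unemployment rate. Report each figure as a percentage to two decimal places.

Labor force = 155.84 + 9.62 = 165.46 million.
Numerator = 9.62 + 2.81 + 6.28 = 18.71 million.
Denominator = 165.46 + 2.81 = 168.27 million.
Broad rate = 18.71 / 168.27 = 11.12%.
Headline unemployment rate = 9.62 / 165.46 = 5.81%.

Broad underutilization rate ≈ 11.12%; headline unemployment rate ≈ 5.81%.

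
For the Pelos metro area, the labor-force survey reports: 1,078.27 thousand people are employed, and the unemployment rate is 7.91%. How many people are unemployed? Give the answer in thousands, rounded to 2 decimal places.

Let U be the number unemployed. The labor force is E + U, and U/(E+U) = 0.0791.
So U = 0.0791 × 1,078.27 / (1 − 0.0791) = 85.2912 / 0.9209 ≈ 92.62 thousand.

About 92.62 thousand are unemployed.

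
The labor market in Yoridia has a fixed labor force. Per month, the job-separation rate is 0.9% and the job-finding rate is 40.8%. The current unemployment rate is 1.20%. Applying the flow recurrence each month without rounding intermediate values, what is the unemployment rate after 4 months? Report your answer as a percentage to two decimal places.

Unemployment rate after four months ≈ 2.05%.

With a fixed labor force, u_{t+1} = u_t + s·(1−u_t) − f·u_t = u_t·(1−s−f) + s.
Here 1−s−f = 0.583 and s = 0.009.
u_1 = 0.012000 × 0.583 + 0.009 = 0.015996.
u_2 = 0.015996 × 0.583 + 0.009 = 0.018326.
u_3 = 0.018326 × 0.583 + 0.009 = 0.019684.
u_4 = 0.019684 × 0.583 + 0.009 = 0.020476.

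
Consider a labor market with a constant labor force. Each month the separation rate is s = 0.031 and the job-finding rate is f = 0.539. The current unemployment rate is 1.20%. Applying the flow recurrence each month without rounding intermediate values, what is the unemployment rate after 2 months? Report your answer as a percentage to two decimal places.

With a fixed labor force, u_{t+1} = u_t + s·(1−u_t) − f·u_t = u_t·(1−s−f) + s.
Here 1−s−f = 0.430 and s = 0.031.
u_1 = 0.012000 × 0.430 + 0.031 = 0.036160.
u_2 = 0.036160 × 0.430 + 0.031 = 0.046549.

Unemployment rate after two months ≈ 4.65%.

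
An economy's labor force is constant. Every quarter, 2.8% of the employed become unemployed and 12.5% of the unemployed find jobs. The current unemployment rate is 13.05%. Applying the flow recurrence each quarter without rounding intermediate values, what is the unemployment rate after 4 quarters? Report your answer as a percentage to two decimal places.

With a fixed labor force, u_{t+1} = u_t + s·(1−u_t) − f·u_t = u_t·(1−s−f) + s.
Here 1−s−f = 0.847 and s = 0.028.
u_1 = 0.130500 × 0.847 + 0.028 = 0.138534.
u_2 = 0.138534 × 0.847 + 0.028 = 0.145338.
u_3 = 0.145338 × 0.847 + 0.028 = 0.151101.
u_4 = 0.151101 × 0.847 + 0.028 = 0.155983.

Unemployment rate after four quarters ≈ 15.60%.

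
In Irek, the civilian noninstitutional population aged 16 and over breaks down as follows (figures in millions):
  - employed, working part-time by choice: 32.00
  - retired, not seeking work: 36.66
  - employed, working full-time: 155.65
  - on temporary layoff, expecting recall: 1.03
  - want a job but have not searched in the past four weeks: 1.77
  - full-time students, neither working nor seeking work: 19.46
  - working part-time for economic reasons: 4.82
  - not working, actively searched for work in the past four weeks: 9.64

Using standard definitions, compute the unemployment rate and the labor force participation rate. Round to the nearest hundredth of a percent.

Unemployment rate ≈ 5.25%; labor force participation rate ≈ 77.82%.

Employed = 32.00 + 155.65 + 4.82 = 192.47 million (anyone who worked, including part-time for economic reasons, counts as employed).
Unemployed = 1.03 + 9.64 = 10.67 million (jobless and actively searching, or on temporary layoff).
Labor force = 192.47 + 10.67 = 203.14 million.
Not in labor force = 36.66 + 1.77 + 19.46 = 57.89 million (those not working and not actively searching are outside the labor force — including those who want a job but have given up searching).
Civilian working-age population = 203.14 + 57.89 = 261.03 million.
Unemployment rate = 10.67 / 203.14 = 5.25%.
Labor force participation rate = 203.14 / 261.03 = 77.82%.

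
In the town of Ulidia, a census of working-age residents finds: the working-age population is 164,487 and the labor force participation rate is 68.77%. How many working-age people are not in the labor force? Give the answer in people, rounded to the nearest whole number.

Share not in the labor force = 1 − 0.6877 = 0.3123.
Not in labor force = 0.3123 × 164,487 ≈ 51,369.

About 51,369 are not in the labor force.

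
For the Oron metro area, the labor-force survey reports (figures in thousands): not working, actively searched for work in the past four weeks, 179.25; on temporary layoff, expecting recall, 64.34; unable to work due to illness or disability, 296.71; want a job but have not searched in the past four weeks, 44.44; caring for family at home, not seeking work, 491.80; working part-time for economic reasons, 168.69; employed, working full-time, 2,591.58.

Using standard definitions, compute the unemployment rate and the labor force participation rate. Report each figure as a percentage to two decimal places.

Unemployment rate ≈ 8.11%; labor force participation rate ≈ 78.29%.

Employed = 168.69 + 2,591.58 = 2,760.27 thousand (anyone who worked, including part-time for economic reasons, counts as employed).
Unemployed = 179.25 + 64.34 = 243.59 thousand (jobless and actively searching, or on temporary layoff).
Labor force = 2,760.27 + 243.59 = 3,003.86 thousand.
Not in labor force = 296.71 + 44.44 + 491.80 = 832.95 thousand (those not working and not actively searching are outside the labor force — including those who want a job but have given up searching).
Civilian working-age population = 3,003.86 + 832.95 = 3,836.81 thousand.
Unemployment rate = 243.59 / 3,003.86 = 8.11%.
Labor force participation rate = 3,003.86 / 3,836.81 = 78.29%.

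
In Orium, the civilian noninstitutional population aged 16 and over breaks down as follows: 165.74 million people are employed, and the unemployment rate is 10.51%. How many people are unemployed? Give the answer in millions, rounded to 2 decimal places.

About 19.47 million are unemployed.

Let U be the number unemployed. The labor force is E + U, and U/(E+U) = 0.1051.
So U = 0.1051 × 165.74 / (1 − 0.1051) = 17.4193 / 0.8949 ≈ 19.47 million.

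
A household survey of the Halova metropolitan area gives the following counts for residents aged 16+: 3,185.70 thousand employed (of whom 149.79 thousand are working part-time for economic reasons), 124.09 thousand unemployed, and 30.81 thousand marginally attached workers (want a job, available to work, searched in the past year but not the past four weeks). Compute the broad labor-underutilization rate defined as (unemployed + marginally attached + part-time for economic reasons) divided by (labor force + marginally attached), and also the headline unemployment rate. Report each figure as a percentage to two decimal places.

Broad underutilization rate ≈ 9.12%; headline unemployment rate ≈ 3.75%.

Labor force = 3,185.70 + 124.09 = 3,309.79 thousand.
Numerator = 124.09 + 30.81 + 149.79 = 304.69 thousand.
Denominator = 3,309.79 + 30.81 = 3,340.60 thousand.
Broad rate = 304.69 / 3,340.60 = 9.12%.
Headline unemployment rate = 124.09 / 3,309.79 = 3.75%.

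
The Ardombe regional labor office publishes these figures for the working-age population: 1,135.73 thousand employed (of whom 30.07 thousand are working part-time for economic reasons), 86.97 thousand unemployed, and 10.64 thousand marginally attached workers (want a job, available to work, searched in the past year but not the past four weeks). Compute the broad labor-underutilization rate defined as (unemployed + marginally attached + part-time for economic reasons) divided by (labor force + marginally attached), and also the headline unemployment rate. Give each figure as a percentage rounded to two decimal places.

Labor force = 1,135.73 + 86.97 = 1,222.70 thousand.
Numerator = 86.97 + 10.64 + 30.07 = 127.68 thousand.
Denominator = 1,222.70 + 10.64 = 1,233.34 thousand.
Broad rate = 127.68 / 1,233.34 = 10.35%.
Headline unemployment rate = 86.97 / 1,222.70 = 7.11%.

Broad underutilization rate ≈ 10.35%; headline unemployment rate ≈ 7.11%.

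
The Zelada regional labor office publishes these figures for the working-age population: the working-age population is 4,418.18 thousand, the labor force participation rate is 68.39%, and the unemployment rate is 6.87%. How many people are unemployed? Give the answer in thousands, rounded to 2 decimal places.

About 207.58 thousand are unemployed.

Labor force = 0.6839 × 4,418.18 = 3,021.59 thousand.
Unemployed = 0.0687 × 3,021.59 ≈ 207.58 thousand.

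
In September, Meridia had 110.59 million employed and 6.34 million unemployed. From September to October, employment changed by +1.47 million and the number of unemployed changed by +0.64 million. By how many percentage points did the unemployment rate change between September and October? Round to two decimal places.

September: labor force = 110.59 + 6.34 = 116.93; u = 6.34/116.93 = 5.42%.
October: labor force = 112.06 + 6.98 = 119.04; u = 6.98/119.04 = 5.86%.
Change = 5.86% − 5.42% = +0.44 pp.

The unemployment rate changed by +0.44 percentage points.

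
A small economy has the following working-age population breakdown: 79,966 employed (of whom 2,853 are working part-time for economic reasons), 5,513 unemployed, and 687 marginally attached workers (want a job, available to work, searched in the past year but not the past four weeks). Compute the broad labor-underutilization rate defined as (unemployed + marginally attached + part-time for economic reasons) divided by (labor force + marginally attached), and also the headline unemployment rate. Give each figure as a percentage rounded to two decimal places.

Broad underutilization rate ≈ 10.51%; headline unemployment rate ≈ 6.45%.

Labor force = 79,966 + 5,513 = 85,479.
Numerator = 5,513 + 687 + 2,853 = 9,053.
Denominator = 85,479 + 687 = 86,166.
Broad rate = 9,053 / 86,166 = 10.51%.
Headline unemployment rate = 5,513 / 85,479 = 6.45%.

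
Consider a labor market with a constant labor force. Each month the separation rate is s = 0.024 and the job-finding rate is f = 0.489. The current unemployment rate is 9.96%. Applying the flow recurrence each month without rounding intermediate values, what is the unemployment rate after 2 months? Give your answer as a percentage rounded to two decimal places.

With a fixed labor force, u_{t+1} = u_t + s·(1−u_t) − f·u_t = u_t·(1−s−f) + s.
Here 1−s−f = 0.487 and s = 0.024.
u_1 = 0.099600 × 0.487 + 0.024 = 0.072505.
u_2 = 0.072505 × 0.487 + 0.024 = 0.059310.

Unemployment rate after two months ≈ 5.93%.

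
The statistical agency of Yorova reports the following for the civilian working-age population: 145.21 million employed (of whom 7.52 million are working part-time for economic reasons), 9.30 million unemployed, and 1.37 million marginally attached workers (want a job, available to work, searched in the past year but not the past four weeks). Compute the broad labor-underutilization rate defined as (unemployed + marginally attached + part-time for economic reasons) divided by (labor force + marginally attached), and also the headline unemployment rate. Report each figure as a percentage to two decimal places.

Broad underutilization rate ≈ 11.67%; headline unemployment rate ≈ 6.02%.

Labor force = 145.21 + 9.30 = 154.51 million.
Numerator = 9.30 + 1.37 + 7.52 = 18.19 million.
Denominator = 154.51 + 1.37 = 155.88 million.
Broad rate = 18.19 / 155.88 = 11.67%.
Headline unemployment rate = 9.30 / 154.51 = 6.02%.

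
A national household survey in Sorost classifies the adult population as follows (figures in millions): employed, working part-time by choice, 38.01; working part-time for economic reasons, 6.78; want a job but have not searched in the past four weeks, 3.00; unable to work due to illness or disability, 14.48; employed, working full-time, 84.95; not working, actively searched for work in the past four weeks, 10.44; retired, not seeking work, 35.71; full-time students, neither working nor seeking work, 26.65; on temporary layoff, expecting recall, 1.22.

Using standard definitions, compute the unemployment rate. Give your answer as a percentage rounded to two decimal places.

Employed = 38.01 + 6.78 + 84.95 = 129.74 million (anyone who worked, including part-time for economic reasons, counts as employed).
Unemployed = 10.44 + 1.22 = 11.66 million (jobless and actively searching, or on temporary layoff).
Labor force = 129.74 + 11.66 = 141.40 million.
Unemployment rate = 11.66 / 141.40 = 8.25%.

Unemployment rate ≈ 8.25%.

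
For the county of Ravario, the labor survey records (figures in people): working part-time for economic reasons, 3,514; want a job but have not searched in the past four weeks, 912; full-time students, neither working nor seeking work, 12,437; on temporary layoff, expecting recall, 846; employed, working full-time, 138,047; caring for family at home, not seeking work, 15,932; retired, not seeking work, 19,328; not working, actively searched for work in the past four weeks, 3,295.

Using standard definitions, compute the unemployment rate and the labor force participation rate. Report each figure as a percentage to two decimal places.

Unemployment rate ≈ 2.84%; labor force participation rate ≈ 74.98%.

Employed = 3,514 + 138,047 = 141,561 (anyone who worked, including part-time for economic reasons, counts as employed).
Unemployed = 846 + 3,295 = 4,141 (jobless and actively searching, or on temporary layoff).
Labor force = 141,561 + 4,141 = 145,702.
Not in labor force = 912 + 12,437 + 15,932 + 19,328 = 48,609 (those not working and not actively searching are outside the labor force — including those who want a job but have given up searching).
Civilian working-age population = 145,702 + 48,609 = 194,311.
Unemployment rate = 4,141 / 145,702 = 2.84%.
Labor force participation rate = 145,702 / 194,311 = 74.98%.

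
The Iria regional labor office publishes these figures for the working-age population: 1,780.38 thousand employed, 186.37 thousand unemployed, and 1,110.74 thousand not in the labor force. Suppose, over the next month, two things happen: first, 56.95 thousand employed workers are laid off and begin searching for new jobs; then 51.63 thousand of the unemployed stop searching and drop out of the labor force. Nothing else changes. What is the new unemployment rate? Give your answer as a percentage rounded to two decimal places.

New unemployment rate ≈ 10.01%.

Initially, labor force = 1,780.38 + 186.37 = 1,966.75 thousand, so u = 186.37/1,966.75 = 9.48%.
After the first change, employed falls and unemployed rises by 56.95; labor force unchanged → E = 1,723.43, U = 243.32, labor force = 1,966.75 thousand.
After the second change, unemployed and labor force both fall by 51.63 → E = 1,723.43, U = 191.69, labor force = 1,915.12 thousand.
New unemployment rate = 191.69 / 1,915.12 = 10.01%.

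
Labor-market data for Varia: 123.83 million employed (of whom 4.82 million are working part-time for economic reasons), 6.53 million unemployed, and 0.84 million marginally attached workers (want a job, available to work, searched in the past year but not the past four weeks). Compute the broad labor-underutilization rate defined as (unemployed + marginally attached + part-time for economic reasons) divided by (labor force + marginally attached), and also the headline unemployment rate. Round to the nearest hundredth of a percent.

Broad underutilization rate ≈ 9.29%; headline unemployment rate ≈ 5.01%.

Labor force = 123.83 + 6.53 = 130.36 million.
Numerator = 6.53 + 0.84 + 4.82 = 12.19 million.
Denominator = 130.36 + 0.84 = 131.20 million.
Broad rate = 12.19 / 131.20 = 9.29%.
Headline unemployment rate = 6.53 / 130.36 = 5.01%.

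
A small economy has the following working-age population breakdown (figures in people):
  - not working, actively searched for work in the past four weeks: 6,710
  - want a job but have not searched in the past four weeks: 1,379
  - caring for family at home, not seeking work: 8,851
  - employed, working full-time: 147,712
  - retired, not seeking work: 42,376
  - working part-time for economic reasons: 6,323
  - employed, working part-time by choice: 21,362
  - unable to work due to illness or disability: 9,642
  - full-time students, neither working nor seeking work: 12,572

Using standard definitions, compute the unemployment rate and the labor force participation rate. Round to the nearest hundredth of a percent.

Unemployment rate ≈ 3.68%; labor force participation rate ≈ 70.88%.

Employed = 147,712 + 6,323 + 21,362 = 175,397 (anyone who worked, including part-time for economic reasons, counts as employed).
Unemployed = 6,710.
Labor force = 175,397 + 6,710 = 182,107.
Not in labor force = 1,379 + 8,851 + 42,376 + 9,642 + 12,572 = 74,820 (those not working and not actively searching are outside the labor force — including those who want a job but have given up searching).
Civilian working-age population = 182,107 + 74,820 = 256,927.
Unemployment rate = 6,710 / 182,107 = 3.68%.
Labor force participation rate = 182,107 / 256,927 = 70.88%.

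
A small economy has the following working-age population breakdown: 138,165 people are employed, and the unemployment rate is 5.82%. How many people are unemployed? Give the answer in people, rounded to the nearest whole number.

About 8,538 are unemployed.

Let U be the number unemployed. The labor force is E + U, and U/(E+U) = 0.0582.
So U = 0.0582 × 138,165 / (1 − 0.0582) = 8041.20 / 0.9418 ≈ 8,538.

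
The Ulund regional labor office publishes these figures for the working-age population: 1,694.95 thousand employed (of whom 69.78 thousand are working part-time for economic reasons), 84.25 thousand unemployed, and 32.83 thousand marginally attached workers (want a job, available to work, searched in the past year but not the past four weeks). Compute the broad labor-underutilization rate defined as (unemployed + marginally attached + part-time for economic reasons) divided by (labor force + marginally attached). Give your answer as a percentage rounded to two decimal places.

Labor force = 1,694.95 + 84.25 = 1,779.20 thousand.
Numerator = 84.25 + 32.83 + 69.78 = 186.86 thousand.
Denominator = 1,779.20 + 32.83 = 1,812.03 thousand.
Broad rate = 186.86 / 1,812.03 = 10.31%.

Broad underutilization rate ≈ 10.31%.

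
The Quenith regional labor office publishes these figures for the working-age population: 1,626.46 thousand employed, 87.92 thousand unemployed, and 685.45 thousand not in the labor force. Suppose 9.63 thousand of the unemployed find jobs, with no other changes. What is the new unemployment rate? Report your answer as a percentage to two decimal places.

New unemployment rate ≈ 4.57%.

Initially, labor force = 1,626.46 + 87.92 = 1,714.38 thousand, so u = 87.92/1,714.38 = 5.13%.
After the change, unemployed falls and employed rises by 9.63; labor force unchanged → E = 1,636.09, U = 78.29, labor force = 1,714.38 thousand.
New unemployment rate = 78.29 / 1,714.38 = 4.57%.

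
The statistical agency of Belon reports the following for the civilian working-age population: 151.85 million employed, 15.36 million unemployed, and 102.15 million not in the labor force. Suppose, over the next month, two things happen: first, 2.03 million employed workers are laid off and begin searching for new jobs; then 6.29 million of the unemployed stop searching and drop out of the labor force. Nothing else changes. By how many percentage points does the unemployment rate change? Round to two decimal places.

Initially, labor force = 151.85 + 15.36 = 167.21 million, so u = 15.36/167.21 = 9.19%.
After the first change, employed falls and unemployed rises by 2.03; labor force unchanged → E = 149.82, U = 17.39, labor force = 167.21 million.
After the second change, unemployed and labor force both fall by 6.29 → E = 149.82, U = 11.10, labor force = 160.92 million.
New unemployment rate = 11.10 / 160.92 = 6.90%.
Change = 6.90% − 9.19% = −2.29 percentage points.

The unemployment rate changes by −2.29 percentage points.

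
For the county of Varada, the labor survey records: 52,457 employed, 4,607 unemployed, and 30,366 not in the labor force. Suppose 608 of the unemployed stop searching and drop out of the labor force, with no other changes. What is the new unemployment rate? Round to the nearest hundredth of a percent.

Initially, labor force = 52,457 + 4,607 = 57,064, so u = 4,607/57,064 = 8.07%.
After the change, unemployed and labor force both fall by 608 → E = 52,457, U = 3,999, labor force = 56,456.
New unemployment rate = 3,999 / 56,456 = 7.08%.

New unemployment rate ≈ 7.08%.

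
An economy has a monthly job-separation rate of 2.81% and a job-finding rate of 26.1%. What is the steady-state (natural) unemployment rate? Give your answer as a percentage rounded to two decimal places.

Steady-state unemployment rate ≈ 9.72%.

At steady state the flows balance: s·E = f·U, so U/(E+U) = s/(s+f).
u* = 2.81 / (2.81 + 26.1) = 2.81 / 28.91 = 9.72%.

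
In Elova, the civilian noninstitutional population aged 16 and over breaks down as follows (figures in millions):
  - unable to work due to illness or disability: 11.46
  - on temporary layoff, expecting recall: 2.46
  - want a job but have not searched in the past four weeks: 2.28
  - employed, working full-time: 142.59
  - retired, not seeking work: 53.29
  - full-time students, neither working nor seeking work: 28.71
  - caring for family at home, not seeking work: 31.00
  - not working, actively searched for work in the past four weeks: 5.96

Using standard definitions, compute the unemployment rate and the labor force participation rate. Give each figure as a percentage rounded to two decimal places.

Unemployment rate ≈ 5.58%; labor force participation rate ≈ 54.37%.

Employed = 142.59 million.
Unemployed = 2.46 + 5.96 = 8.42 million (jobless and actively searching, or on temporary layoff).
Labor force = 142.59 + 8.42 = 151.01 million.
Not in labor force = 11.46 + 2.28 + 53.29 + 28.71 + 31.00 = 126.74 million (those not working and not actively searching are outside the labor force — including those who want a job but have given up searching).
Civilian working-age population = 151.01 + 126.74 = 277.75 million.
Unemployment rate = 8.42 / 151.01 = 5.58%.
Labor force participation rate = 151.01 / 277.75 = 54.37%.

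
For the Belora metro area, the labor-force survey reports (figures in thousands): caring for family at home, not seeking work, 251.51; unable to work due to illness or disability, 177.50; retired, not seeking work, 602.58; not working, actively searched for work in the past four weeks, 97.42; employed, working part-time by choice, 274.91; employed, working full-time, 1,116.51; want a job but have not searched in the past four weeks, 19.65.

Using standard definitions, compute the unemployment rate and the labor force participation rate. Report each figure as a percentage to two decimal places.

Employed = 274.91 + 1,116.51 = 1,391.42 thousand.
Unemployed = 97.42 thousand.
Labor force = 1,391.42 + 97.42 = 1,488.84 thousand.
Not in labor force = 251.51 + 177.50 + 602.58 + 19.65 = 1,051.24 thousand (those not working and not actively searching are outside the labor force — including those who want a job but have given up searching).
Civilian working-age population = 1,488.84 + 1,051.24 = 2,540.08 thousand.
Unemployment rate = 97.42 / 1,488.84 = 6.54%.
Labor force participation rate = 1,488.84 / 2,540.08 = 58.61%.

Unemployment rate ≈ 6.54%; labor force participation rate ≈ 58.61%.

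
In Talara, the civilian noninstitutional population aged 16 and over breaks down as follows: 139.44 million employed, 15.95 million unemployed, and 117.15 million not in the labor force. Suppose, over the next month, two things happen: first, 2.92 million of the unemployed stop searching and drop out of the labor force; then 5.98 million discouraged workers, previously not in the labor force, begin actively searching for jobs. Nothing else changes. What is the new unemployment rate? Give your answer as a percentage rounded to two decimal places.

Initially, labor force = 139.44 + 15.95 = 155.39 million, so u = 15.95/155.39 = 10.26%.
After the first change, unemployed and labor force both fall by 2.92 → E = 139.44, U = 13.03, labor force = 152.47 million.
After the second change, unemployed and labor force both rise by 5.98 → E = 139.44, U = 19.01, labor force = 158.45 million.
New unemployment rate = 19.01 / 158.45 = 12.00%.

New unemployment rate ≈ 12.00%.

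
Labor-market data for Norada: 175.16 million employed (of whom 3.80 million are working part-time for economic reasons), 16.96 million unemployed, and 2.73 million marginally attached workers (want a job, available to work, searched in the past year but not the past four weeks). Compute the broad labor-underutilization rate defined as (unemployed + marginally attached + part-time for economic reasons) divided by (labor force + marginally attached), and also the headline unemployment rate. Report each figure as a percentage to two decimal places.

Broad underutilization rate ≈ 12.06%; headline unemployment rate ≈ 8.83%.

Labor force = 175.16 + 16.96 = 192.12 million.
Numerator = 16.96 + 2.73 + 3.80 = 23.49 million.
Denominator = 192.12 + 2.73 = 194.85 million.
Broad rate = 23.49 / 194.85 = 12.06%.
Headline unemployment rate = 16.96 / 192.12 = 8.83%.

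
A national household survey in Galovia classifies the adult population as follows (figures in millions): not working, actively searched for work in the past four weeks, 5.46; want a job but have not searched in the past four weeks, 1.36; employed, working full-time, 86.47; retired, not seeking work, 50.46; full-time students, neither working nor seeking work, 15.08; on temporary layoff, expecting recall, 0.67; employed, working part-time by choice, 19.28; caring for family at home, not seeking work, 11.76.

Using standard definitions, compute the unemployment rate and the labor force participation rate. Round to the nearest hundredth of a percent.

Employed = 86.47 + 19.28 = 105.75 million.
Unemployed = 5.46 + 0.67 = 6.13 million (jobless and actively searching, or on temporary layoff).
Labor force = 105.75 + 6.13 = 111.88 million.
Not in labor force = 1.36 + 50.46 + 15.08 + 11.76 = 78.66 million (those not working and not actively searching are outside the labor force — including those who want a job but have given up searching).
Civilian working-age population = 111.88 + 78.66 = 190.54 million.
Unemployment rate = 6.13 / 111.88 = 5.48%.
Labor force participation rate = 111.88 / 190.54 = 58.72%.

Unemployment rate ≈ 5.48%; labor force participation rate ≈ 58.72%.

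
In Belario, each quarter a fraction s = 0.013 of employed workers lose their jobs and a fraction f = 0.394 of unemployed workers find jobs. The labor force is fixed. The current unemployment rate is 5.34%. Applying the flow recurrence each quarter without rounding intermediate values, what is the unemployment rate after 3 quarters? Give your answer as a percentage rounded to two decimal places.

Unemployment rate after three quarters ≈ 3.64%.

With a fixed labor force, u_{t+1} = u_t + s·(1−u_t) − f·u_t = u_t·(1−s−f) + s.
Here 1−s−f = 0.593 and s = 0.013.
u_1 = 0.053400 × 0.593 + 0.013 = 0.044666.
u_2 = 0.044666 × 0.593 + 0.013 = 0.039487.
u_3 = 0.039487 × 0.593 + 0.013 = 0.036416.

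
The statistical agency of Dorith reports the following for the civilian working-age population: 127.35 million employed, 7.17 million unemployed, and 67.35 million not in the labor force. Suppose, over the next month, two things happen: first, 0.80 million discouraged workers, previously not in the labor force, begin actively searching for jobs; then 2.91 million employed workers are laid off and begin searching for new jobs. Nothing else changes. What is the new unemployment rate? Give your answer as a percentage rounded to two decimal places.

New unemployment rate ≈ 8.04%.

Initially, labor force = 127.35 + 7.17 = 134.52 million, so u = 7.17/134.52 = 5.33%.
After the first change, unemployed and labor force both rise by 0.80 → E = 127.35, U = 7.97, labor force = 135.32 million.
After the second change, employed falls and unemployed rises by 2.91; labor force unchanged → E = 124.44, U = 10.88, labor force = 135.32 million.
New unemployment rate = 10.88 / 135.32 = 8.04%.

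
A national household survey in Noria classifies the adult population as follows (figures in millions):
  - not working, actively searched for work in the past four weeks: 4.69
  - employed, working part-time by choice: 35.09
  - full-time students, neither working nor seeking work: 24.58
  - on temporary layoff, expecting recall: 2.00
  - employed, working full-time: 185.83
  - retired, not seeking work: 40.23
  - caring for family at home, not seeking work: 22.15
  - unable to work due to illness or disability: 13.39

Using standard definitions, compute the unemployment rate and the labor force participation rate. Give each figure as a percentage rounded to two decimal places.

Employed = 35.09 + 185.83 = 220.92 million.
Unemployed = 4.69 + 2.00 = 6.69 million (jobless and actively searching, or on temporary layoff).
Labor force = 220.92 + 6.69 = 227.61 million.
Not in labor force = 24.58 + 40.23 + 22.15 + 13.39 = 100.35 million (those not working and not actively searching are outside the labor force).
Civilian working-age population = 227.61 + 100.35 = 327.96 million.
Unemployment rate = 6.69 / 227.61 = 2.94%.
Labor force participation rate = 227.61 / 327.96 = 69.40%.

Unemployment rate ≈ 2.94%; labor force participation rate ≈ 69.40%.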